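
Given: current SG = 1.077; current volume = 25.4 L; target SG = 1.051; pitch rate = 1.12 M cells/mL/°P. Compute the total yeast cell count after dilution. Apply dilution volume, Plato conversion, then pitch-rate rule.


V_w = V·((SG_c−1)/(SG_t−1)−1);  °P = 259 − 259/SG_t;  cells = rate·(V+V_w)·°P
V_w = 25.4·((1.077−1)/(1.051−1)−1) = 12.9490
V_final = 25.4 + 12.9490 = 38.3490
°P = 259 − 259/1.051 = 12.5680
cells = 1.12·38.3490·12.5680

539.8082 billion cells


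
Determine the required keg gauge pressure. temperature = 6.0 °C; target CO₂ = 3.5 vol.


psi = vols/(0.01821 + 0.09011·e^(−0.04·T)) − 14.695
psi = 3.5/(0.01821 + 0.09011·e^(−0.04·6.0)) − 14.695

24.5898 psi


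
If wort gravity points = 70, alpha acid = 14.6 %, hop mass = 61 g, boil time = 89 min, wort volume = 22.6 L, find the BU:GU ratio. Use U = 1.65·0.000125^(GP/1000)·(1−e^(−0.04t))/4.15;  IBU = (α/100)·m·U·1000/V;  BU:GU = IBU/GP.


U = 1.65·0.000125^(70/1000)·(1−e^(−0.04·89))/4.15 = 0.2059
IBU = (14.6/100)·61·0.2059·1000/22.6 = 81.1454
BU:GU = 81.1454/70

1.1592


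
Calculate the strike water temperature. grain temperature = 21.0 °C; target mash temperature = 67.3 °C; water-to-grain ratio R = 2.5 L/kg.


T_strike = (0.41/R)·(T_mash − T_grain) + T_mash
T_strike = (0.41/2.5)·(67.3 − 21.0) + 67.3

74.8932 °C


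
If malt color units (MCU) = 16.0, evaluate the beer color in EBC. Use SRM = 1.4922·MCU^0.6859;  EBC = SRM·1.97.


SRM = 1.4922·16.0^0.6859 = 9.9939
EBC = 9.9939·1.97

19.6879 EBC


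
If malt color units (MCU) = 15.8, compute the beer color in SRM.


SRM = 1.4922 · MCU^0.6859
SRM = 1.4922 · 15.8^0.6859

9.9080 SRM


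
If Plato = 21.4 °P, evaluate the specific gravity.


SG = 259/(259 − P)
SG = 259/(259 − 21.4)

1.0901


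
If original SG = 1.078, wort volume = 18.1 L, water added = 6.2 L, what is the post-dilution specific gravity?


SG_new = 1 + (SG_old − 1)·V_old/(V_old + V_water)
pts = (1.078 − 1)·1000·18.1/(18.1 + 6.2) = 58.0988
SG_new = 1 + 58.0988/1000

1.0581


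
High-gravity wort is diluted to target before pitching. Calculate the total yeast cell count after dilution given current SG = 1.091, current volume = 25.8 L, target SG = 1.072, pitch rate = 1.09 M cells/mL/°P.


V_w = V·((SG_c−1)/(SG_t−1)−1);  °P = 259 − 259/SG_t;  cells = rate·(V+V_w)·°P
V_w = 25.8·((1.091−1)/(1.072−1)−1) = 6.8083
V_final = 25.8 + 6.8083 = 32.6083
°P = 259 − 259/1.072 = 17.3955
cells = 1.09·32.6083·17.3955

618.2905 billion cells


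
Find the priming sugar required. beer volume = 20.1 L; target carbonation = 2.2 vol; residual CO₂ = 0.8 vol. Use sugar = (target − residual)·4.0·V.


sugar = (2.2 − 0.8)·4.0·20.1

112.5600 g


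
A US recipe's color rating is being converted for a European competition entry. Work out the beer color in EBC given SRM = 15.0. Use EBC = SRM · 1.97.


EBC = 15.0 · 1.97

29.5500 EBC


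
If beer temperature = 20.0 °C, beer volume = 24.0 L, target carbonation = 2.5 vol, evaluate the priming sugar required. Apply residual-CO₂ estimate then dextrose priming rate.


residual = 14.695·(0.01821 + 0.09011·e^(−0.04·T));  sugar = (target − residual)·4.0·V
residual = 14.695·(0.01821 + 0.09011·e^(−0.04·20.0)) = 0.8626
sugar = (2.5 − 0.8626)·4.0·24.0

157.1921 g


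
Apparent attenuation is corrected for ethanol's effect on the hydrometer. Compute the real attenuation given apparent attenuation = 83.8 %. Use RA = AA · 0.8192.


RA = 83.8 · 0.8192

68.6490 %


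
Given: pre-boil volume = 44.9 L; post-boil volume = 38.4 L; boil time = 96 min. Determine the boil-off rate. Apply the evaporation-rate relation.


rate = (V_pre − V_post) / (t_min/60)
rate = (44.9 − 38.4) / (96/60)

4.0625 L/hr


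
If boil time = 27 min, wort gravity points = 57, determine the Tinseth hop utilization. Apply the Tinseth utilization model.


U = 1.65·0.000125^(GP/1000) · (1 − e^(−0.04·t))/4.15
bigness = 1.65·0.000125^(57/1000) = 0.9886
boil_factor = (1 − e^(−0.04·27))/4.15 = 0.1591
U = 0.9886 · 0.1591

0.1573


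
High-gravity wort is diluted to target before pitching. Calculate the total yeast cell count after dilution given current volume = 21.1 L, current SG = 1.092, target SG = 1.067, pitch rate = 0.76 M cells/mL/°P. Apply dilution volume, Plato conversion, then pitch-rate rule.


V_w = V·((SG_c−1)/(SG_t−1)−1);  °P = 259 − 259/SG_t;  cells = rate·(V+V_w)·°P
V_w = 21.1·((1.092−1)/(1.067−1)−1) = 7.8731
V_final = 21.1 + 7.8731 = 28.9731
°P = 259 − 259/1.067 = 16.2634
cells = 0.76·28.9731·16.2634

358.1123 billion cells


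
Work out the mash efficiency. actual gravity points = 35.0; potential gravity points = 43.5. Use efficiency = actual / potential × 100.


efficiency = 35.0 / 43.5 × 100

80.4598 %


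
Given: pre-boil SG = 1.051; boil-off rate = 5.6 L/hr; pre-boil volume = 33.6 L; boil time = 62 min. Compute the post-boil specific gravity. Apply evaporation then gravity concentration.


V_post = V_pre − rate·(t/60);  SG_post = 1 + (SG_pre−1)·V_pre/V_post
V_post = 33.6 − 5.6·(62/60) = 27.8133
SG_post = 1 + (1.051 − 1)·33.6/27.8133

1.0616


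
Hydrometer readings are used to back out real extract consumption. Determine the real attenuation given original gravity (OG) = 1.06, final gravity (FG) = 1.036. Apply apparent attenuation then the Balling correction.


AA = (OG−FG)/(OG−1)·100;  RA = AA·0.8192
AA = (1.06 − 1.036)/(1.06 − 1)·100 = 40.0000
RA = 40.0000·0.8192

32.7680 %


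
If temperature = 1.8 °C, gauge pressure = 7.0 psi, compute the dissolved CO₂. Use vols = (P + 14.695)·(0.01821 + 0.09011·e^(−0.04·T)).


vols = (7.0 + 14.695)·(0.01821 + 0.09011·e^(−0.04·1.8))

2.2142 volumes


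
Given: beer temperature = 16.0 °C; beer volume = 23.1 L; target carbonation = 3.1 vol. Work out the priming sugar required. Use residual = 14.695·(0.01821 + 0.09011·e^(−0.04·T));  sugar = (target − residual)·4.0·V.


residual = 14.695·(0.01821 + 0.09011·e^(−0.04·16.0)) = 0.9658
sugar = (3.1 − 0.9658)·4.0·23.1

197.1983 g


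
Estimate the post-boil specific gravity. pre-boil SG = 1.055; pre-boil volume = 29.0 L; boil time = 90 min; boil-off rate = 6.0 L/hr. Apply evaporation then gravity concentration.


V_post = V_pre − rate·(t/60);  SG_post = 1 + (SG_pre−1)·V_pre/V_post
V_post = 29.0 − 6.0·(90/60) = 20.0000
SG_post = 1 + (1.055 − 1)·29.0/20.0000

1.0797


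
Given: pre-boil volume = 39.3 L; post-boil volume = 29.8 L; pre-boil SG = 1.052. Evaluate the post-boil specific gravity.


SG_post = 1 + (SG_pre − 1)·V_pre/V_post
pts_pre = (1.052 − 1)·1000 = 52.0000
pts_post = 52.0000·39.3/29.8 = 68.5772
SG_post = 1 + 68.5772/1000

1.0686


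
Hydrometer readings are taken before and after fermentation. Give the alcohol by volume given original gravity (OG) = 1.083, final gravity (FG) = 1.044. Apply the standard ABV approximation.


ABV = (OG − FG) · 131.25
ABV = (1.083 − 1.044) · 131.25

5.1187 % ABV


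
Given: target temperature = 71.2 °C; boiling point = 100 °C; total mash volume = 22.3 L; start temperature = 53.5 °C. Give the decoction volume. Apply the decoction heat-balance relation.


V_dec = V_total·(T_target − T_start)/(T_boil − T_start)
V_dec = 22.3·(71.2 − 53.5)/(100 − 53.5)

8.4884 L


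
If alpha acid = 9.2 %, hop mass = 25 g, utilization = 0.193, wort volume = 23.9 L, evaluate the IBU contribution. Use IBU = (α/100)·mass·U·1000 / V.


IBU = (9.2/100)·25·0.193·1000 / 23.9

18.5732 IBU


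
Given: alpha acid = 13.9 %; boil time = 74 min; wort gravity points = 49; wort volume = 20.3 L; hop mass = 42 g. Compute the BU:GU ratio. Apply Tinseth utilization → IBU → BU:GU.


U = 1.65·0.000125^(GP/1000)·(1−e^(−0.04t))/4.15;  IBU = (α/100)·m·U·1000/V;  BU:GU = IBU/GP
U = 1.65·0.000125^(49/1000)·(1−e^(−0.04·74))/4.15 = 0.2427
IBU = (13.9/100)·42·0.2427·1000/20.3 = 69.7981
BU:GU = 69.7981/49

1.4245


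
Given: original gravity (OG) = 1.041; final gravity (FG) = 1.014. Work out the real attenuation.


AA = (OG−FG)/(OG−1)·100;  RA = AA·0.8192
AA = (1.041 − 1.014)/(1.041 − 1)·100 = 65.8537
RA = 65.8537·0.8192

53.9473 %


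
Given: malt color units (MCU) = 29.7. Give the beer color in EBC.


SRM = 1.4922·MCU^0.6859;  EBC = SRM·1.97
SRM = 1.4922·29.7^0.6859 = 15.2753
EBC = 15.2753·1.97

30.0924 EBC


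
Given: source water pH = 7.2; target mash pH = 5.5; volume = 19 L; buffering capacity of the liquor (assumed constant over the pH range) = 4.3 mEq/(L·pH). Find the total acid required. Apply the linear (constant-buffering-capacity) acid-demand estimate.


acid = buffering capacity · (pH_source − pH_target) · V
acid = 4.3 · (7.2 − 5.5) · 19

138.8900 mEq


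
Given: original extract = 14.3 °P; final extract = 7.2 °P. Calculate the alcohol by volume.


SG = 259/(259 − P);  ABV = (OG − FG)·131.25
OG = 259/(259 − 14.3) = 1.0584
FG = 259/(259 − 7.2) = 1.0286
ABV = (1.0584 − 1.0286)·131.25

3.9171 % ABV


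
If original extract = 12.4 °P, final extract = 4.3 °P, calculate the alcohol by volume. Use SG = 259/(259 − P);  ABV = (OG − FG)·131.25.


OG = 259/(259 − 12.4) = 1.0503
FG = 259/(259 − 4.3) = 1.0169
ABV = (1.0503 − 1.0169)·131.25

4.3839 % ABV


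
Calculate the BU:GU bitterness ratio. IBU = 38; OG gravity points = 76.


BU:GU = IBU / OG_points
BU:GU = 38 / 76

0.5000


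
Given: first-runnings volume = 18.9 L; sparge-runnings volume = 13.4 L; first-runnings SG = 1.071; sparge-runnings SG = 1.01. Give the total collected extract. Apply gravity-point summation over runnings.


total = Σ (SG_i − 1)·1000·V_i
first = (1.071 − 1)·1000·18.9 = 1341.9000
sparge = (1.01 − 1)·1000·13.4 = 134.0000
total = 1341.9000 + 134.0000

1475.9000 gravity·L


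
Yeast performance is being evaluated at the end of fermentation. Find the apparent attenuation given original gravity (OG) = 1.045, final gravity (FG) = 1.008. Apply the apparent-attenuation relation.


AA = (OG − FG)/(OG − 1) · 100
AA = (1.045 − 1.008)/(1.045 − 1) · 100

82.2222 %


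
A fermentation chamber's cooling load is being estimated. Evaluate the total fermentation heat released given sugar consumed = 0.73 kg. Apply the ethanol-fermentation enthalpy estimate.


Q = m_sugar · 590 kJ/kg
Q = 0.73 · 590

430.7000 kJ


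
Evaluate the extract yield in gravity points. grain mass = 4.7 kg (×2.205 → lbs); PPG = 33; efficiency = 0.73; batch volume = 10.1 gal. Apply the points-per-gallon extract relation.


points = lbs × PPG × eff / vol
lbs = 4.7 × 2.205 = 10.3635
points = 10.3635 × 33 × 0.73 / 10.1

24.7185 points


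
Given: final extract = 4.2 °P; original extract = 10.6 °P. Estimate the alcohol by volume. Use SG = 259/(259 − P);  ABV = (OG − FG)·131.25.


OG = 259/(259 − 10.6) = 1.0427
FG = 259/(259 − 4.2) = 1.0165
ABV = (1.0427 − 1.0165)·131.25

3.4374 % ABV


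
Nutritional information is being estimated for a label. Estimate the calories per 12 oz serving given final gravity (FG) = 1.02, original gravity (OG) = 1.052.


ABW = (OG−FG)·131.25·0.79/FG;  °P = 259 − 259/SG (for OG→OE and FG→AE);  RE = 0.1808·OE + 0.8192·AE;  Cal = (6.9·ABW + 4·(RE−0.1))·FG·3.55
ABW = (1.052 − 1.02)·131.25·0.79/1.02 = 3.2529
OE = 259 − 259/1.052 = 12.8023 °P
AE = 259 − 259/1.02 = 5.0784 °P
RE = 0.1808·12.8023 + 0.8192·5.0784 = 6.4749 °P
Cal = (6.9·3.2529 + 4·(6.4749−0.1))·1.02·3.55

173.6085 kcal


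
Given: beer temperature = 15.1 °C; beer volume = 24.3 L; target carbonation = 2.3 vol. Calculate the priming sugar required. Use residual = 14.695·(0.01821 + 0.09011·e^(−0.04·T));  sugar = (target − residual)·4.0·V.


residual = 14.695·(0.01821 + 0.09011·e^(−0.04·15.1)) = 0.9914
sugar = (2.3 − 0.9914)·4.0·24.3

127.1947 g


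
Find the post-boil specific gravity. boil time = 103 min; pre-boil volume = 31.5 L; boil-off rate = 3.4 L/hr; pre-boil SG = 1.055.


V_post = V_pre − rate·(t/60);  SG_post = 1 + (SG_pre−1)·V_pre/V_post
V_post = 31.5 − 3.4·(103/60) = 25.6633
SG_post = 1 + (1.055 − 1)·31.5/25.6633

1.0675


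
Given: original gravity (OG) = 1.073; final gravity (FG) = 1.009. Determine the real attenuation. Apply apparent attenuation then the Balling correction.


AA = (OG−FG)/(OG−1)·100;  RA = AA·0.8192
AA = (1.073 − 1.009)/(1.073 − 1)·100 = 87.6712
RA = 87.6712·0.8192

71.8203 %


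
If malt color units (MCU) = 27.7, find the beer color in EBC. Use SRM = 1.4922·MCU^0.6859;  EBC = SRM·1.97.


SRM = 1.4922·27.7^0.6859 = 14.5621
EBC = 14.5621·1.97

28.6873 EBC


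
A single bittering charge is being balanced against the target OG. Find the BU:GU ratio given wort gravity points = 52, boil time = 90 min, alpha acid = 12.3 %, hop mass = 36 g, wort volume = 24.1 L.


U = 1.65·0.000125^(GP/1000)·(1−e^(−0.04t))/4.15;  IBU = (α/100)·m·U·1000/V;  BU:GU = IBU/GP
U = 1.65·0.000125^(52/1000)·(1−e^(−0.04·90))/4.15 = 0.2424
IBU = (12.3/100)·36·0.2424·1000/24.1 = 44.5281
BU:GU = 44.5281/52

0.8563


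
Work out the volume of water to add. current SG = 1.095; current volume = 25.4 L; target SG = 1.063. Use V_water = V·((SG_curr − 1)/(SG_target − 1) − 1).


V_water = 25.4·((1.095 − 1)/(1.063 − 1) − 1)

12.9016 L


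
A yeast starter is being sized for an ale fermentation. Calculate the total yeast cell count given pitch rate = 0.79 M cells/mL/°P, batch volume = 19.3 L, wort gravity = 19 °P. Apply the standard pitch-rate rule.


cells (billions) = rate · V_L · °P
cells = 0.79 · 19.3 · 19

289.6930 billion cells


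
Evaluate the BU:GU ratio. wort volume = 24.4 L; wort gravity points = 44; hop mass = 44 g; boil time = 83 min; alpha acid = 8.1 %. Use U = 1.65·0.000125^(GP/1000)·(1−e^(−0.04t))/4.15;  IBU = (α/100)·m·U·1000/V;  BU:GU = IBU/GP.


U = 1.65·0.000125^(44/1000)·(1−e^(−0.04·83))/4.15 = 0.2581
IBU = (8.1/100)·44·0.2581·1000/24.4 = 37.6926
BU:GU = 37.6926/44

0.8566


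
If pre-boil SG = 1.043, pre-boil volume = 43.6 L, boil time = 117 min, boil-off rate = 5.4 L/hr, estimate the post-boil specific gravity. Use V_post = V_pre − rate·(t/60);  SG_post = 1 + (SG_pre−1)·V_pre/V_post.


V_post = 43.6 − 5.4·(117/60) = 33.0700
SG_post = 1 + (1.043 − 1)·43.6/33.0700

1.0567


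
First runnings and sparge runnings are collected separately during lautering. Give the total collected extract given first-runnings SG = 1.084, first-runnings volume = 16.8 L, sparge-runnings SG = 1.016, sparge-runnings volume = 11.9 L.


total = Σ (SG_i − 1)·1000·V_i
first = (1.084 − 1)·1000·16.8 = 1411.2000
sparge = (1.016 − 1)·1000·11.9 = 190.4000
total = 1411.2000 + 190.4000

1601.6000 gravity·L


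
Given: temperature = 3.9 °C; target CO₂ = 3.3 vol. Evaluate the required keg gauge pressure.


psi = vols/(0.01821 + 0.09011·e^(−0.04·T)) − 14.695
psi = 3.3/(0.01821 + 0.09011·e^(−0.04·3.9)) − 14.695

19.9309 psi


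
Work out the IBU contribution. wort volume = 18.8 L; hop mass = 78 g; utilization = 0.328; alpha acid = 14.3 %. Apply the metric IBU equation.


IBU = (α/100)·mass·U·1000 / V
IBU = (14.3/100)·78·0.328·1000 / 18.8

194.6017 IBU


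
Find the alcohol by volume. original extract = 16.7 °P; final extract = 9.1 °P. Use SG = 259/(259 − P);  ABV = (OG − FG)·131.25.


OG = 259/(259 − 16.7) = 1.0689
FG = 259/(259 − 9.1) = 1.0364
ABV = (1.0689 − 1.0364)·131.25

4.2667 % ABV


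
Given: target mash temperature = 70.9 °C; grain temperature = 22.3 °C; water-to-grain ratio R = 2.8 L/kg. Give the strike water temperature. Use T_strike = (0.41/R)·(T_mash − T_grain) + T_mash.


T_strike = (0.41/2.8)·(70.9 − 22.3) + 70.9

78.0164 °C


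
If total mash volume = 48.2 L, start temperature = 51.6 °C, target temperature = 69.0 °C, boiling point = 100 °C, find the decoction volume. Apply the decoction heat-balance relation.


V_dec = V_total·(T_target − T_start)/(T_boil − T_start)
V_dec = 48.2·(69.0 − 51.6)/(100 − 51.6)

17.3281 L


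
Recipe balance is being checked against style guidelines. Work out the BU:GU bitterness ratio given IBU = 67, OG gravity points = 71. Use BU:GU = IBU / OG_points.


BU:GU = 67 / 71

0.9437


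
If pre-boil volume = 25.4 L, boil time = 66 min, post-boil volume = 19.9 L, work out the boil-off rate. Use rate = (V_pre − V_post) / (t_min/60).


rate = (25.4 − 19.9) / (66/60)

5.0000 L/hr


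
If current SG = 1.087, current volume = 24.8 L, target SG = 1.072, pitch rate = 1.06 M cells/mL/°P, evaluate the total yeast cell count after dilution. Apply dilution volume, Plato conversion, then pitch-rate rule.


V_w = V·((SG_c−1)/(SG_t−1)−1);  °P = 259 − 259/SG_t;  cells = rate·(V+V_w)·°P
V_w = 24.8·((1.087−1)/(1.072−1)−1) = 5.1667
V_final = 24.8 + 5.1667 = 29.9667
°P = 259 − 259/1.072 = 17.3955
cells = 1.06·29.9667·17.3955

552.5630 billion cells


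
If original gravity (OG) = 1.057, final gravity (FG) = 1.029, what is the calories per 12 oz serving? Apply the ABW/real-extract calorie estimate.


ABW = (OG−FG)·131.25·0.79/FG;  °P = 259 − 259/SG (for OG→OE and FG→AE);  RE = 0.1808·OE + 0.8192·AE;  Cal = (6.9·ABW + 4·(RE−0.1))·FG·3.55
ABW = (1.057 − 1.029)·131.25·0.79/1.029 = 2.8214
OE = 259 − 259/1.057 = 13.9669 °P
AE = 259 − 259/1.029 = 7.2993 °P
RE = 0.1808·13.9669 + 0.8192·7.2993 = 8.5048 °P
Cal = (6.9·2.8214 + 4·(8.5048−0.1))·1.029·3.55

193.9246 kcal


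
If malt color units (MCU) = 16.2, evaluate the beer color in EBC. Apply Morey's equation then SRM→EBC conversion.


SRM = 1.4922·MCU^0.6859;  EBC = SRM·1.97
SRM = 1.4922·16.2^0.6859 = 10.0794
EBC = 10.0794·1.97

19.8564 EBC


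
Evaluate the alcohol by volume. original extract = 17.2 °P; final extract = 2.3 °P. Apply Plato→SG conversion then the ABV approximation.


SG = 259/(259 − P);  ABV = (OG − FG)·131.25
OG = 259/(259 − 17.2) = 1.0711
FG = 259/(259 − 2.3) = 1.0090
ABV = (1.0711 − 1.0090)·131.25

8.1602 % ABV


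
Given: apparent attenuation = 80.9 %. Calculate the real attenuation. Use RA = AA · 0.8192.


RA = 80.9 · 0.8192

66.2733 %


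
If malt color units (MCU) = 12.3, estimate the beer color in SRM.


SRM = 1.4922 · MCU^0.6859
SRM = 1.4922 · 12.3^0.6859

8.3444 SRM


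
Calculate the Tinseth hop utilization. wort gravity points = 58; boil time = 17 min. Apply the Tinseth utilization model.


U = 1.65·0.000125^(GP/1000) · (1 − e^(−0.04·t))/4.15
bigness = 1.65·0.000125^(58/1000) = 0.9797
boil_factor = (1 − e^(−0.04·17))/4.15 = 0.1189
U = 0.9797 · 0.1189

0.1165


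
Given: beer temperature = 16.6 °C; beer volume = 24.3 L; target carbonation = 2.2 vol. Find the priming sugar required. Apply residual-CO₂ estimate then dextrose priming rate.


residual = 14.695·(0.01821 + 0.09011·e^(−0.04·T));  sugar = (target − residual)·4.0·V
residual = 14.695·(0.01821 + 0.09011·e^(−0.04·16.6)) = 0.9493
sugar = (2.2 − 0.9493)·4.0·24.3

121.5718 g


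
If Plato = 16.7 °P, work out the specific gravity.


SG = 259/(259 − P)
SG = 259/(259 − 16.7)

1.0689


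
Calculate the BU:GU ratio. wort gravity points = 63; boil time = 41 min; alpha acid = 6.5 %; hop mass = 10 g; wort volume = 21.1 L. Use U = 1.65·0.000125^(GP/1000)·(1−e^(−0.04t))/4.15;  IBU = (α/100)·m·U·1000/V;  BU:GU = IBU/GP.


U = 1.65·0.000125^(63/1000)·(1−e^(−0.04·41))/4.15 = 0.1819
IBU = (6.5/100)·10·0.1819·1000/21.1 = 5.6043
BU:GU = 5.6043/63

0.0890


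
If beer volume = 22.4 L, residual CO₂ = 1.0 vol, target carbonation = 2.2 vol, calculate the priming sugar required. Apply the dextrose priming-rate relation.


sugar = (target − residual)·4.0·V
sugar = (2.2 − 1.0)·4.0·22.4

107.5200 g


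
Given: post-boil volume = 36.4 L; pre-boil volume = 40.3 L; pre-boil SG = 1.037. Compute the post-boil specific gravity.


SG_post = 1 + (SG_pre − 1)·V_pre/V_post
pts_pre = (1.037 − 1)·1000 = 37.0000
pts_post = 37.0000·40.3/36.4 = 40.9643
SG_post = 1 + 40.9643/1000

1.0410


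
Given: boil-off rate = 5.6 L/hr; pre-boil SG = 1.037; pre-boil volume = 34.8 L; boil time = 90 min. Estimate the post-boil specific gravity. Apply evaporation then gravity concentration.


V_post = V_pre − rate·(t/60);  SG_post = 1 + (SG_pre−1)·V_pre/V_post
V_post = 34.8 − 5.6·(90/60) = 26.4000
SG_post = 1 + (1.037 − 1)·34.8/26.4000

1.0488


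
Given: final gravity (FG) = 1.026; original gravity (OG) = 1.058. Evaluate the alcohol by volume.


ABV = (OG − FG) · 131.25
ABV = (1.058 − 1.026) · 131.25

4.2000 % ABV


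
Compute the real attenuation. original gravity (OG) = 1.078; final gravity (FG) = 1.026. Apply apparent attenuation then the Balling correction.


AA = (OG−FG)/(OG−1)·100;  RA = AA·0.8192
AA = (1.078 − 1.026)/(1.078 − 1)·100 = 66.6667
RA = 66.6667·0.8192

54.6133 %


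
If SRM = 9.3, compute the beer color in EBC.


EBC = SRM · 1.97
EBC = 9.3 · 1.97

18.3210 EBC


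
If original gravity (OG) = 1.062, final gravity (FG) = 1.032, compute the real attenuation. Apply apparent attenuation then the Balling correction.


AA = (OG−FG)/(OG−1)·100;  RA = AA·0.8192
AA = (1.062 − 1.032)/(1.062 − 1)·100 = 48.3871
RA = 48.3871·0.8192

39.6387 %


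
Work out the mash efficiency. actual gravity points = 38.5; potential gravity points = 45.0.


efficiency = actual / potential × 100
efficiency = 38.5 / 45.0 × 100

85.5556 %


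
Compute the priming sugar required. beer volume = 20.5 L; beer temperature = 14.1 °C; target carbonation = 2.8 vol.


residual = 14.695·(0.01821 + 0.09011·e^(−0.04·T));  sugar = (target − residual)·4.0·V
residual = 14.695·(0.01821 + 0.09011·e^(−0.04·14.1)) = 1.0210
sugar = (2.8 − 1.0210)·4.0·20.5

145.8819 g


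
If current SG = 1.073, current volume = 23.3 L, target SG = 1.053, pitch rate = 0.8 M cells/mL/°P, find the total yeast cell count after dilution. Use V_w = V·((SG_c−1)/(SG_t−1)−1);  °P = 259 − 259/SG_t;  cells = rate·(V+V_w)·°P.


V_w = 23.3·((1.073−1)/(1.053−1)−1) = 8.7925
V_final = 23.3 + 8.7925 = 32.0925
°P = 259 − 259/1.053 = 13.0361
cells = 0.8·32.0925·13.0361

334.6880 billion cells


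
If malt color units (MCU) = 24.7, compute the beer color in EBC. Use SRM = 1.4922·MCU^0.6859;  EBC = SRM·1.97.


SRM = 1.4922·24.7^0.6859 = 13.4610
EBC = 13.4610·1.97

26.5182 EBC


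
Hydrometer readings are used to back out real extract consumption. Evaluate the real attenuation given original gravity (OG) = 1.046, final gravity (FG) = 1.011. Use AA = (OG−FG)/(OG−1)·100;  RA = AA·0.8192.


AA = (1.046 − 1.011)/(1.046 − 1)·100 = 76.0870
RA = 76.0870·0.8192

62.3304 %


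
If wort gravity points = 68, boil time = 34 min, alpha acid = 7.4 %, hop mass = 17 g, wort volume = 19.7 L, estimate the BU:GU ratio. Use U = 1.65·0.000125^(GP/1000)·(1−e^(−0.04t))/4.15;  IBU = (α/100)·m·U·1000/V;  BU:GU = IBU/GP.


U = 1.65·0.000125^(68/1000)·(1−e^(−0.04·34))/4.15 = 0.1604
IBU = (7.4/100)·17·0.1604·1000/19.7 = 10.2430
BU:GU = 10.2430/68

0.1506


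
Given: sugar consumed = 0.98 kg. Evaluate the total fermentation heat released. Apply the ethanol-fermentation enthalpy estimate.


Q = m_sugar · 590 kJ/kg
Q = 0.98 · 590

578.2000 kJ


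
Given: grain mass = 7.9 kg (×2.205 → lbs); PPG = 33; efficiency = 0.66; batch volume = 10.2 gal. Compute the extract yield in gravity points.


points = lbs × PPG × eff / vol
lbs = 7.9 × 2.205 = 17.4195
points = 17.4195 × 33 × 0.66 / 10.2

37.1958 points


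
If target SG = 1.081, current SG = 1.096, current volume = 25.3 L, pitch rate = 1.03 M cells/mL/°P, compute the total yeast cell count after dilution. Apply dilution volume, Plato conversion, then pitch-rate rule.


V_w = V·((SG_c−1)/(SG_t−1)−1);  °P = 259 − 259/SG_t;  cells = rate·(V+V_w)·°P
V_w = 25.3·((1.096−1)/(1.081−1)−1) = 4.6852
V_final = 25.3 + 4.6852 = 29.9852
°P = 259 − 259/1.081 = 19.4070
cells = 1.03·29.9852·19.4070

599.3811 billion cells


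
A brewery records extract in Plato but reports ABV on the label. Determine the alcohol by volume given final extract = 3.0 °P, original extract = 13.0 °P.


SG = 259/(259 − P);  ABV = (OG − FG)·131.25
OG = 259/(259 − 13.0) = 1.0528
FG = 259/(259 − 3.0) = 1.0117
ABV = (1.0528 − 1.0117)·131.25

5.3979 % ABV


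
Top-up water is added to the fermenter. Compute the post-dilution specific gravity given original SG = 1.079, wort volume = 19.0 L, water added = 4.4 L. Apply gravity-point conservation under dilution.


SG_new = 1 + (SG_old − 1)·V_old/(V_old + V_water)
pts = (1.079 − 1)·1000·19.0/(19.0 + 4.4) = 64.1453
SG_new = 1 + 64.1453/1000

1.0641


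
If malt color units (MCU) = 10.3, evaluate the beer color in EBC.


SRM = 1.4922·MCU^0.6859;  EBC = SRM·1.97
SRM = 1.4922·10.3^0.6859 = 7.3881
EBC = 7.3881·1.97

14.5545 EBC


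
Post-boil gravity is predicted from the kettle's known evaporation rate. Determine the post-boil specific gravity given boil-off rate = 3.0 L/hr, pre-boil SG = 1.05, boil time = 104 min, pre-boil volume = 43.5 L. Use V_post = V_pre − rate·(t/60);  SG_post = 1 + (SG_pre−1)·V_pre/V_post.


V_post = 43.5 − 3.0·(104/60) = 38.3000
SG_post = 1 + (1.05 − 1)·43.5/38.3000

1.0568


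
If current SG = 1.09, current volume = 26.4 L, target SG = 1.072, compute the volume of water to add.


V_water = V·((SG_curr − 1)/(SG_target − 1) − 1)
V_water = 26.4·((1.09 − 1)/(1.072 − 1) − 1)

6.6000 L


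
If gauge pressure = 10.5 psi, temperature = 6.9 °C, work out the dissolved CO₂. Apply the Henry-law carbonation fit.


vols = (P + 14.695)·(0.01821 + 0.09011·e^(−0.04·T))
vols = (10.5 + 14.695)·(0.01821 + 0.09011·e^(−0.04·6.9))

2.1816 volumes


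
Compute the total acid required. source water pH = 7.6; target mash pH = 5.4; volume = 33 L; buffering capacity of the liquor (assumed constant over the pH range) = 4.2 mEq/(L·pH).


acid = buffering capacity · (pH_source − pH_target) · V
acid = 4.2 · (7.6 − 5.4) · 33

304.9200 mEq


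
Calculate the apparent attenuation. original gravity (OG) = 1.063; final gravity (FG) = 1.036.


AA = (OG − FG)/(OG − 1) · 100
AA = (1.063 − 1.036)/(1.063 − 1) · 100

42.8571 %


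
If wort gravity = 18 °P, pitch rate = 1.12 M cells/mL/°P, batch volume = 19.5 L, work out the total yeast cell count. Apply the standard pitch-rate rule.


cells (billions) = rate · V_L · °P
cells = 1.12 · 19.5 · 18

393.1200 billion cells


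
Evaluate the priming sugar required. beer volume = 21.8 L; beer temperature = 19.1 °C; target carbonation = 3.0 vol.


residual = 14.695·(0.01821 + 0.09011·e^(−0.04·T));  sugar = (target − residual)·4.0·V
residual = 14.695·(0.01821 + 0.09011·e^(−0.04·19.1)) = 0.8844
sugar = (3.0 − 0.8844)·4.0·21.8

184.4810 g


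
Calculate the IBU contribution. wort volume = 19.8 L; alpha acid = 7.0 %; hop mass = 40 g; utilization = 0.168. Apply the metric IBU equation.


IBU = (α/100)·mass·U·1000 / V
IBU = (7.0/100)·40·0.168·1000 / 19.8

23.7576 IBU


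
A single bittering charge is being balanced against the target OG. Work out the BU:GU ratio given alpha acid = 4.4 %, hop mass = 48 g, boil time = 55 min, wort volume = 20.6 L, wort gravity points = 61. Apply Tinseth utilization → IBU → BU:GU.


U = 1.65·0.000125^(GP/1000)·(1−e^(−0.04t))/4.15;  IBU = (α/100)·m·U·1000/V;  BU:GU = IBU/GP
U = 1.65·0.000125^(61/1000)·(1−e^(−0.04·55))/4.15 = 0.2043
IBU = (4.4/100)·48·0.2043·1000/20.6 = 20.9494
BU:GU = 20.9494/61

0.3434


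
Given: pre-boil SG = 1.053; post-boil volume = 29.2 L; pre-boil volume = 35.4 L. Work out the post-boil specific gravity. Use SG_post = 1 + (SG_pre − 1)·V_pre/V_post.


pts_pre = (1.053 − 1)·1000 = 53.0000
pts_post = 53.0000·35.4/29.2 = 64.2534
SG_post = 1 + 64.2534/1000

1.0643


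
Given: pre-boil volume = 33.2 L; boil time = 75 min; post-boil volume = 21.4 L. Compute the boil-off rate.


rate = (V_pre − V_post) / (t_min/60)
rate = (33.2 − 21.4) / (75/60)

9.4400 L/hr


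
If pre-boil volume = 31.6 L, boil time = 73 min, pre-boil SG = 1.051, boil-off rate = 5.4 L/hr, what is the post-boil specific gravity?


V_post = V_pre − rate·(t/60);  SG_post = 1 + (SG_pre−1)·V_pre/V_post
V_post = 31.6 − 5.4·(73/60) = 25.0300
SG_post = 1 + (1.051 − 1)·31.6/25.0300

1.0644


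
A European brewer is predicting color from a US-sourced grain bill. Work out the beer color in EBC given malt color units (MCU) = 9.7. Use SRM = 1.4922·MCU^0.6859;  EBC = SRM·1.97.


SRM = 1.4922·9.7^0.6859 = 7.0901
EBC = 7.0901·1.97

13.9675 EBC


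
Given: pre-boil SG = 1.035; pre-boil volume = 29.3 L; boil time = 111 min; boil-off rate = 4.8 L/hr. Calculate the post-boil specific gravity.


V_post = V_pre − rate·(t/60);  SG_post = 1 + (SG_pre−1)·V_pre/V_post
V_post = 29.3 − 4.8·(111/60) = 20.4200
SG_post = 1 + (1.035 − 1)·29.3/20.4200

1.0502


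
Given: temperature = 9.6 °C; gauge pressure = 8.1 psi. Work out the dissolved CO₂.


vols = (P + 14.695)·(0.01821 + 0.09011·e^(−0.04·T))
vols = (8.1 + 14.695)·(0.01821 + 0.09011·e^(−0.04·9.6))

1.8142 volumes


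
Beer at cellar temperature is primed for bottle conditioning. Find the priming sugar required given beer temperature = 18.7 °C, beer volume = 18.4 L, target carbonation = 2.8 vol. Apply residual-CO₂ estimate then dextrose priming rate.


residual = 14.695·(0.01821 + 0.09011·e^(−0.04·T));  sugar = (target − residual)·4.0·V
residual = 14.695·(0.01821 + 0.09011·e^(−0.04·18.7)) = 0.8943
sugar = (2.8 − 0.8943)·4.0·18.4

140.2566 g


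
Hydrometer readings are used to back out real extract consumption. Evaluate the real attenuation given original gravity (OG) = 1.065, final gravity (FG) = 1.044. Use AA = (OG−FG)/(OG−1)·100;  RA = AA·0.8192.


AA = (1.065 − 1.044)/(1.065 − 1)·100 = 32.3077
RA = 32.3077·0.8192

26.4665 %


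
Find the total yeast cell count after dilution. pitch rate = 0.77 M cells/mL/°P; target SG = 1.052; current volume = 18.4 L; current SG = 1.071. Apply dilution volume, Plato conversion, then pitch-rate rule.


V_w = V·((SG_c−1)/(SG_t−1)−1);  °P = 259 − 259/SG_t;  cells = rate·(V+V_w)·°P
V_w = 18.4·((1.071−1)/(1.052−1)−1) = 6.7231
V_final = 18.4 + 6.7231 = 25.1231
°P = 259 − 259/1.052 = 12.8023
cells = 0.77·25.1231·12.8023

247.6572 billion cells


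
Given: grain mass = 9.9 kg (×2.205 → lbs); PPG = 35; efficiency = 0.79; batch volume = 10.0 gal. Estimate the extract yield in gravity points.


points = lbs × PPG × eff / vol
lbs = 9.9 × 2.205 = 21.8295
points = 21.8295 × 35 × 0.79 / 10.0

60.3586 points


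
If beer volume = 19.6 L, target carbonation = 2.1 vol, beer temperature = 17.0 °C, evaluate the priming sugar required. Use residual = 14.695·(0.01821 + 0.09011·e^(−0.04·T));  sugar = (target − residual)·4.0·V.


residual = 14.695·(0.01821 + 0.09011·e^(−0.04·17.0)) = 0.9384
sugar = (2.1 − 0.9384)·4.0·19.6

91.0662 g


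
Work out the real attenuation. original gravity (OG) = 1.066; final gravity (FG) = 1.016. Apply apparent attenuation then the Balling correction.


AA = (OG−FG)/(OG−1)·100;  RA = AA·0.8192
AA = (1.066 − 1.016)/(1.066 − 1)·100 = 75.7576
RA = 75.7576·0.8192

62.0606 %


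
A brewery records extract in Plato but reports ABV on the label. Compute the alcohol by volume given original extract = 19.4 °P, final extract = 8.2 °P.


SG = 259/(259 − P);  ABV = (OG − FG)·131.25
OG = 259/(259 − 19.4) = 1.0810
FG = 259/(259 − 8.2) = 1.0327
ABV = (1.0810 − 1.0327)·131.25

6.3358 % ABV


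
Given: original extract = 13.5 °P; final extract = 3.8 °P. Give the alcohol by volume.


SG = 259/(259 − P);  ABV = (OG − FG)·131.25
OG = 259/(259 − 13.5) = 1.0550
FG = 259/(259 − 3.8) = 1.0149
ABV = (1.0550 − 1.0149)·131.25

5.2631 % ABV


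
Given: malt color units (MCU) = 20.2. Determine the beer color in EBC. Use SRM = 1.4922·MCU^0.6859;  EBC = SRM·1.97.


SRM = 1.4922·20.2^0.6859 = 11.7265
EBC = 11.7265·1.97

23.1012 EBC


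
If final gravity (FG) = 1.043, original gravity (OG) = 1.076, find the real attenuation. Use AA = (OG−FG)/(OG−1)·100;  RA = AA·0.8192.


AA = (1.076 − 1.043)/(1.076 − 1)·100 = 43.4211
RA = 43.4211·0.8192

35.5705 %


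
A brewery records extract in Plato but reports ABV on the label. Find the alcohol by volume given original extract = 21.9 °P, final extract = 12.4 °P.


SG = 259/(259 − P);  ABV = (OG − FG)·131.25
OG = 259/(259 − 21.9) = 1.0924
FG = 259/(259 − 12.4) = 1.0503
ABV = (1.0924 − 1.0503)·131.25

5.5233 % ABV


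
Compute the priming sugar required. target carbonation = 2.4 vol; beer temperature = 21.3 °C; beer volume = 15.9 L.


residual = 14.695·(0.01821 + 0.09011·e^(−0.04·T));  sugar = (target − residual)·4.0·V
residual = 14.695·(0.01821 + 0.09011·e^(−0.04·21.3)) = 0.8324
sugar = (2.4 − 0.8324)·4.0·15.9

99.6972 g


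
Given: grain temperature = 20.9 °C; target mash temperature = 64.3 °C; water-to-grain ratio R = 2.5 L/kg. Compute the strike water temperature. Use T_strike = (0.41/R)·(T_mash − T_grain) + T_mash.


T_strike = (0.41/2.5)·(64.3 − 20.9) + 64.3

71.4176 °C


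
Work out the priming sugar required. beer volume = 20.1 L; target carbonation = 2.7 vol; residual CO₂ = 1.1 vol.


sugar = (target − residual)·4.0·V
sugar = (2.7 − 1.1)·4.0·20.1

128.6400 g


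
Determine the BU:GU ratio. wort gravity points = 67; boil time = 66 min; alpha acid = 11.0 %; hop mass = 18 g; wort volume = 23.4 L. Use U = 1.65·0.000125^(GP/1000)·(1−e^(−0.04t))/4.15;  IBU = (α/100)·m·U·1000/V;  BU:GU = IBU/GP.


U = 1.65·0.000125^(67/1000)·(1−e^(−0.04·66))/4.15 = 0.2022
IBU = (11.0/100)·18·0.2022·1000/23.4 = 17.1090
BU:GU = 17.1090/67

0.2554


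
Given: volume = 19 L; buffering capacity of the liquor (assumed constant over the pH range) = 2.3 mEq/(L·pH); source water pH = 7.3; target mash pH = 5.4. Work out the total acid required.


acid = buffering capacity · (pH_source − pH_target) · V
acid = 2.3 · (7.3 − 5.4) · 19

83.0300 mEq


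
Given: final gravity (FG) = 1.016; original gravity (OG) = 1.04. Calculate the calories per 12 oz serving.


ABW = (OG−FG)·131.25·0.79/FG;  °P = 259 − 259/SG (for OG→OE and FG→AE);  RE = 0.1808·OE + 0.8192·AE;  Cal = (6.9·ABW + 4·(RE−0.1))·FG·3.55
ABW = (1.04 − 1.016)·131.25·0.79/1.016 = 2.4493
OE = 259 − 259/1.04 = 9.9615 °P
AE = 259 − 259/1.016 = 4.0787 °P
RE = 0.1808·9.9615 + 0.8192·4.0787 = 5.1424 °P
Cal = (6.9·2.4493 + 4·(5.1424−0.1))·1.016·3.55

133.7028 kcal


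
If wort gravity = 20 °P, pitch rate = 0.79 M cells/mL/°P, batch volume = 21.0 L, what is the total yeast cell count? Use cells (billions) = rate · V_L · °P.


cells = 0.79 · 21.0 · 20

331.8000 billion cells


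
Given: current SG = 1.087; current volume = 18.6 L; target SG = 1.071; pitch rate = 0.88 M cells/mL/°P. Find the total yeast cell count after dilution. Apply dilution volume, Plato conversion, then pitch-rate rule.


V_w = V·((SG_c−1)/(SG_t−1)−1);  °P = 259 − 259/SG_t;  cells = rate·(V+V_w)·°P
V_w = 18.6·((1.087−1)/(1.071−1)−1) = 4.1915
V_final = 18.6 + 4.1915 = 22.7915
°P = 259 − 259/1.071 = 17.1699
cells = 0.88·22.7915·17.1699

344.3699 billion cells


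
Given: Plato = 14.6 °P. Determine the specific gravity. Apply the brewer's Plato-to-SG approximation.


SG = 259/(259 − P)
SG = 259/(259 − 14.6)

1.0597


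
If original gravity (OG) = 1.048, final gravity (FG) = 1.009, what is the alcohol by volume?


ABV = (OG − FG) · 131.25
ABV = (1.048 − 1.009) · 131.25

5.1188 % ABV


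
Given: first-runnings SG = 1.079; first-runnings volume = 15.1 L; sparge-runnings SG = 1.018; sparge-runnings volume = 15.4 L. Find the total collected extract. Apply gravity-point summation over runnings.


total = Σ (SG_i − 1)·1000·V_i
first = (1.079 − 1)·1000·15.1 = 1192.9000
sparge = (1.018 − 1)·1000·15.4 = 277.2000
total = 1192.9000 + 277.2000

1470.1000 gravity·L


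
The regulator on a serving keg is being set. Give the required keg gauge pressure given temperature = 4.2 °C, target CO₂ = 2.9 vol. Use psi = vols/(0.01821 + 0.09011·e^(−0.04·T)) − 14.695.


psi = 2.9/(0.01821 + 0.09011·e^(−0.04·4.2)) − 14.695

16.0303 psi


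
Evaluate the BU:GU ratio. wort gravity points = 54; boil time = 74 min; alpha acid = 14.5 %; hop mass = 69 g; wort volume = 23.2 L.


U = 1.65·0.000125^(GP/1000)·(1−e^(−0.04t))/4.15;  IBU = (α/100)·m·U·1000/V;  BU:GU = IBU/GP
U = 1.65·0.000125^(54/1000)·(1−e^(−0.04·74))/4.15 = 0.2320
IBU = (14.5/100)·69·0.2320·1000/23.2 = 100.0667
BU:GU = 100.0667/54

1.8531


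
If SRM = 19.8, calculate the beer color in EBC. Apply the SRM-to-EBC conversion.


EBC = SRM · 1.97
EBC = 19.8 · 1.97

39.0060 EBC


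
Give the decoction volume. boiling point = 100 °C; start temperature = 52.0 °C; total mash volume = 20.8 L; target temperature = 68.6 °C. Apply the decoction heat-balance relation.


V_dec = V_total·(T_target − T_start)/(T_boil − T_start)
V_dec = 20.8·(68.6 − 52.0)/(100 − 52.0)

7.1933 L


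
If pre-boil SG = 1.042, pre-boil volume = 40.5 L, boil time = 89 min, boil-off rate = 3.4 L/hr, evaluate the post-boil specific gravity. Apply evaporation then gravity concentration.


V_post = V_pre − rate·(t/60);  SG_post = 1 + (SG_pre−1)·V_pre/V_post
V_post = 40.5 − 3.4·(89/60) = 35.4567
SG_post = 1 + (1.042 − 1)·40.5/35.4567

1.0480


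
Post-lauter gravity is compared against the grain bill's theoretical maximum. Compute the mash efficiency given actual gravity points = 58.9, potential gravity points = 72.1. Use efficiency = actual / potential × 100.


efficiency = 58.9 / 72.1 × 100

81.6921 %


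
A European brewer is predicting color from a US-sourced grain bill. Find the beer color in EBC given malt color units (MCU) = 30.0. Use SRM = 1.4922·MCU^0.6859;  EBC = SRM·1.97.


SRM = 1.4922·30.0^0.6859 = 15.3810
EBC = 15.3810·1.97

30.3006 EBC


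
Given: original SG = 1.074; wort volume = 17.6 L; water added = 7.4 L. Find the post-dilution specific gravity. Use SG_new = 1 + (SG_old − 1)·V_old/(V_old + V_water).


pts = (1.074 − 1)·1000·17.6/(17.6 + 7.4) = 52.0960
SG_new = 1 + 52.0960/1000

1.0521


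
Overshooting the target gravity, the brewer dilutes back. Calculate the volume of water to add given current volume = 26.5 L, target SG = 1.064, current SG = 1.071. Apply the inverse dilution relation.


V_water = V·((SG_curr − 1)/(SG_target − 1) − 1)
V_water = 26.5·((1.071 − 1)/(1.064 − 1) − 1)

2.8984 L


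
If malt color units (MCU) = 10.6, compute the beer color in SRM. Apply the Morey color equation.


SRM = 1.4922 · MCU^0.6859
SRM = 1.4922 · 10.6^0.6859

7.5350 SRM


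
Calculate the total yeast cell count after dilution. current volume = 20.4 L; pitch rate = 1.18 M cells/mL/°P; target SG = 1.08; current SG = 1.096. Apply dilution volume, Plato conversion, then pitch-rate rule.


V_w = V·((SG_c−1)/(SG_t−1)−1);  °P = 259 − 259/SG_t;  cells = rate·(V+V_w)·°P
V_w = 20.4·((1.096−1)/(1.08−1)−1) = 4.0800
V_final = 20.4 + 4.0800 = 24.4800
°P = 259 − 259/1.08 = 19.1852
cells = 1.18·24.4800·19.1852

554.1909 billion cells
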